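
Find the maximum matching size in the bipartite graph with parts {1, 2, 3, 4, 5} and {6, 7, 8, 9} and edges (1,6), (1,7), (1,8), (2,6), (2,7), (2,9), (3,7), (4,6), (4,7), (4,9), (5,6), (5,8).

Step 1: List the neighbors of each left vertex:
  1: 6, 7, 8
  2: 6, 7, 9
  3: 7
  4: 6, 7, 9
  5: 6, 8

Step 2: Greedily match left vertices, then look for augmenting paths:
  Match 1 -- 6
  Match 2 -- 7
  Match 4 -- 9
  Match 5 -- 8
  No augmenting path remains.

Step 3: Verify this is maximum:
  Matching size 4 = min(|L|, |R|) = min(5, 4), which is an upper bound, so this matching is maximum.

Maximum matching: {(1,6), (2,7), (4,9), (5,8)}
Size: 4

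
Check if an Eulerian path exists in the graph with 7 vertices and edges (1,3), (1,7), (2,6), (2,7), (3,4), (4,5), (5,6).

Step 1: Find the degree of each vertex:
  deg(1) = 2
  deg(2) = 2
  deg(3) = 2
  deg(4) = 2
  deg(5) = 2
  deg(6) = 2
  deg(7) = 2

Step 2: Count vertices with odd degree:
  All vertices have even degree (0 odd-degree vertices)

Step 3: Apply Euler's theorem:
  - Eulerian circuit exists iff graph is connected and all vertices have even degree
  - Eulerian path exists iff graph is connected and has 0 or 2 odd-degree vertices

Graph is connected with 0 odd-degree vertices.
Both Eulerian circuit and Eulerian path exist.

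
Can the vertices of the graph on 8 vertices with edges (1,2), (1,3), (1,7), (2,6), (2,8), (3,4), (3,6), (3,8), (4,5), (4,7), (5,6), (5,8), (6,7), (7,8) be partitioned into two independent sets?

Step 1: Attempt 2-coloring using BFS:
  Start at vertex 1, assign color 0
  Color vertex 2 with color 1 (neighbor of 1)
  Color vertex 3 with color 1 (neighbor of 1)
  Color vertex 7 with color 1 (neighbor of 1)
  Color vertex 6 with color 0 (neighbor of 2)
  Color vertex 8 with color 0 (neighbor of 2)
  Color vertex 4 with color 0 (neighbor of 3)
  Color vertex 5 with color 1 (neighbor of 6)

Step 2: 2-coloring succeeded. No conflicts found.
  Set A (color 0): {1, 4, 6, 8}
  Set B (color 1): {2, 3, 5, 7}

The graph is bipartite with partition {1, 4, 6, 8}, {2, 3, 5, 7}.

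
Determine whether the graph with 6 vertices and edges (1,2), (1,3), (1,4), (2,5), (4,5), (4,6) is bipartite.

Step 1: Attempt 2-coloring using BFS:
  Start at vertex 1, assign color 0
  Color vertex 2 with color 1 (neighbor of 1)
  Color vertex 3 with color 1 (neighbor of 1)
  Color vertex 4 with color 1 (neighbor of 1)
  Color vertex 5 with color 0 (neighbor of 2)
  Color vertex 6 with color 0 (neighbor of 4)

Step 2: 2-coloring succeeded. No conflicts found.
  Set A (color 0): {1, 5, 6}
  Set B (color 1): {2, 3, 4}

The graph is bipartite with partition {1, 5, 6}, {2, 3, 4}.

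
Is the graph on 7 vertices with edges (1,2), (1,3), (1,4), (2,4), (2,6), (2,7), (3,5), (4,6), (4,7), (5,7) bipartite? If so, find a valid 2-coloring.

Step 1: Attempt 2-coloring using BFS:
  Start at vertex 1, assign color 0
  Color vertex 2 with color 1 (neighbor of 1)
  Color vertex 3 with color 1 (neighbor of 1)
  Color vertex 4 with color 1 (neighbor of 1)

Step 2: Conflict found! Vertices 2 and 4 are adjacent but have the same color.
This means the graph contains an odd cycle.

The graph is NOT bipartite.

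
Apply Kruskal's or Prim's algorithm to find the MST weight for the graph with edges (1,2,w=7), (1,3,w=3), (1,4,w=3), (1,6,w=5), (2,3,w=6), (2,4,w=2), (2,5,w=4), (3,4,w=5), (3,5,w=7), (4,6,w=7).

Apply Kruskal's algorithm (sort edges by weight, add if no cycle):

Sorted edges by weight:
  (2,4) w=2
  (1,4) w=3
  (1,3) w=3
  (2,5) w=4
  (1,6) w=5
  (3,4) w=5
  (2,3) w=6
  (1,2) w=7
  (3,5) w=7
  (4,6) w=7

Add edge (2,4) w=2 -- no cycle. Running total: 2
Add edge (1,4) w=3 -- no cycle. Running total: 5
Add edge (1,3) w=3 -- no cycle. Running total: 8
Add edge (2,5) w=4 -- no cycle. Running total: 12
Add edge (1,6) w=5 -- no cycle. Running total: 17

MST edges: (2,4,w=2), (1,4,w=3), (1,3,w=3), (2,5,w=4), (1,6,w=5)
Total MST weight: 2 + 3 + 3 + 4 + 5 = 17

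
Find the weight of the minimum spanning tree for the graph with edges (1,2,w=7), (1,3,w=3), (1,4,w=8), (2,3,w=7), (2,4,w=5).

Apply Kruskal's algorithm (sort edges by weight, add if no cycle):

Sorted edges by weight:
  (1,3) w=3
  (2,4) w=5
  (1,2) w=7
  (2,3) w=7
  (1,4) w=8

Add edge (1,3) w=3 -- no cycle. Running total: 3
Add edge (2,4) w=5 -- no cycle. Running total: 8
Add edge (1,2) w=7 -- no cycle. Running total: 15

MST edges: (1,3,w=3), (2,4,w=5), (1,2,w=7)
Total MST weight: 3 + 5 + 7 = 15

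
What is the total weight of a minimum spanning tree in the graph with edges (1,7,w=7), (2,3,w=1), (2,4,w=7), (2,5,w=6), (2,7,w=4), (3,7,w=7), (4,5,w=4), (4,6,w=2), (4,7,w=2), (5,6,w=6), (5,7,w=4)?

Apply Kruskal's algorithm (sort edges by weight, add if no cycle):

Sorted edges by weight:
  (2,3) w=1
  (4,7) w=2
  (4,6) w=2
  (2,7) w=4
  (4,5) w=4
  (5,7) w=4
  (2,5) w=6
  (5,6) w=6
  (1,7) w=7
  (2,4) w=7
  (3,7) w=7

Add edge (2,3) w=1 -- no cycle. Running total: 1
Add edge (4,7) w=2 -- no cycle. Running total: 3
Add edge (4,6) w=2 -- no cycle. Running total: 5
Add edge (2,7) w=4 -- no cycle. Running total: 9
Add edge (4,5) w=4 -- no cycle. Running total: 13
Skip edge (5,7) w=4 -- would create cycle
Skip edge (2,5) w=6 -- would create cycle
Skip edge (5,6) w=6 -- would create cycle
Add edge (1,7) w=7 -- no cycle. Running total: 20

MST edges: (2,3,w=1), (4,7,w=2), (4,6,w=2), (2,7,w=4), (4,5,w=4), (1,7,w=7)
Total MST weight: 1 + 2 + 2 + 4 + 4 + 7 = 20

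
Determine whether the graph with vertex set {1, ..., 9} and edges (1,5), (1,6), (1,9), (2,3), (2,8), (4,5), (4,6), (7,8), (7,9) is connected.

Step 1: Build adjacency list from edges:
  1: 5, 6, 9
  2: 3, 8
  3: 2
  4: 5, 6
  5: 1, 4
  6: 1, 4
  7: 8, 9
  8: 2, 7
  9: 1, 7

Step 2: Run BFS/DFS from vertex 1:
  Visited: {1, 5, 6, 9, 4, 7, 8, 2, 3}
  Reached 9 of 9 vertices

Step 3: All 9 vertices reached from vertex 1, so the graph is connected.
Answer: Yes, the graph is connected.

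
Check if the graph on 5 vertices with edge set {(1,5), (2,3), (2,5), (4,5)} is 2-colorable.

Step 1: Attempt 2-coloring using BFS:
  Start at vertex 1, assign color 0
  Color vertex 5 with color 1 (neighbor of 1)
  Color vertex 2 with color 0 (neighbor of 5)
  Color vertex 4 with color 0 (neighbor of 5)
  Color vertex 3 with color 1 (neighbor of 2)

Step 2: 2-coloring succeeded. No conflicts found.
  Set A (color 0): {1, 2, 4}
  Set B (color 1): {3, 5}

The graph is bipartite with partition {1, 2, 4}, {3, 5}.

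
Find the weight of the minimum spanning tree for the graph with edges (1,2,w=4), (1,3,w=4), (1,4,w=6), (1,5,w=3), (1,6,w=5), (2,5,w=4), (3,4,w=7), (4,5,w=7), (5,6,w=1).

Apply Kruskal's algorithm (sort edges by weight, add if no cycle):

Sorted edges by weight:
  (5,6) w=1
  (1,5) w=3
  (1,3) w=4
  (1,2) w=4
  (2,5) w=4
  (1,6) w=5
  (1,4) w=6
  (3,4) w=7
  (4,5) w=7

Add edge (5,6) w=1 -- no cycle. Running total: 1
Add edge (1,5) w=3 -- no cycle. Running total: 4
Add edge (1,3) w=4 -- no cycle. Running total: 8
Add edge (1,2) w=4 -- no cycle. Running total: 12
Skip edge (2,5) w=4 -- would create cycle
Skip edge (1,6) w=5 -- would create cycle
Add edge (1,4) w=6 -- no cycle. Running total: 18

MST edges: (5,6,w=1), (1,5,w=3), (1,3,w=4), (1,2,w=4), (1,4,w=6)
Total MST weight: 1 + 3 + 4 + 4 + 6 = 18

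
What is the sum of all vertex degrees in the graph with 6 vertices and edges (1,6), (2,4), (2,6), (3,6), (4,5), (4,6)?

Step 1: Count edges incident to each vertex:
  deg(1) = 1 (neighbors: 6)
  deg(2) = 2 (neighbors: 4, 6)
  deg(3) = 1 (neighbors: 6)
  deg(4) = 3 (neighbors: 2, 5, 6)
  deg(5) = 1 (neighbors: 4)
  deg(6) = 4 (neighbors: 1, 2, 3, 4)

Step 2: Sum all degrees:
  1 + 2 + 1 + 3 + 1 + 4 = 12

Verification: sum of degrees = 2 * |E| = 2 * 6 = 12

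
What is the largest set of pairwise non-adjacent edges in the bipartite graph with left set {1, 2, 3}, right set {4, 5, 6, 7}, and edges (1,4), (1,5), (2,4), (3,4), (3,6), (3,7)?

Step 1: List the neighbors of each left vertex:
  1: 4, 5
  2: 4
  3: 4, 6, 7

Step 2: Greedily match left vertices, then look for augmenting paths:
  Match 1 -- 5
  Match 2 -- 4
  Match 3 -- 6
  No augmenting path remains.

Step 3: Verify this is maximum:
  Matching size 3 = min(|L|, |R|) = min(3, 4), which is an upper bound, so this matching is maximum.

Maximum matching: {(1,5), (2,4), (3,6)}
Size: 3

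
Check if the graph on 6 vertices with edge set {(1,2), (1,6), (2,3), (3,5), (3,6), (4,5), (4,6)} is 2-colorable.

Step 1: Attempt 2-coloring using BFS:
  Start at vertex 1, assign color 0
  Color vertex 2 with color 1 (neighbor of 1)
  Color vertex 6 with color 1 (neighbor of 1)
  Color vertex 3 with color 0 (neighbor of 2)
  Color vertex 4 with color 0 (neighbor of 6)
  Color vertex 5 with color 1 (neighbor of 3)

Step 2: 2-coloring succeeded. No conflicts found.
  Set A (color 0): {1, 3, 4}
  Set B (color 1): {2, 5, 6}

The graph is bipartite with partition {1, 3, 4}, {2, 5, 6}.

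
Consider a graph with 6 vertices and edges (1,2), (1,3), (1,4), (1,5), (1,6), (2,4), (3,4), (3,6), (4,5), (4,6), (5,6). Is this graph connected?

Step 1: Build adjacency list from edges:
  1: 2, 3, 4, 5, 6
  2: 1, 4
  3: 1, 4, 6
  4: 1, 2, 3, 5, 6
  5: 1, 4, 6
  6: 1, 3, 4, 5

Step 2: Run BFS/DFS from vertex 1:
  Visited: {1, 2, 3, 4, 5, 6}
  Reached 6 of 6 vertices

Step 3: All 6 vertices reached from vertex 1, so the graph is connected.
Answer: Yes, the graph is connected.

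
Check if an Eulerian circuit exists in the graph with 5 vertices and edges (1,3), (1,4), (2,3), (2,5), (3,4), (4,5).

Step 1: Find the degree of each vertex:
  deg(1) = 2
  deg(2) = 2
  deg(3) = 3
  deg(4) = 3
  deg(5) = 2

Step 2: Count vertices with odd degree:
  Odd-degree vertices: 3, 4 (2 total)

Step 3: Apply Euler's theorem:
  - Eulerian circuit exists iff graph is connected and all vertices have even degree
  - Eulerian path exists iff graph is connected and has 0 or 2 odd-degree vertices

Graph is connected with exactly 2 odd-degree vertices (3, 4).
Eulerian path exists (starting and ending at the odd-degree vertices), but no Eulerian circuit.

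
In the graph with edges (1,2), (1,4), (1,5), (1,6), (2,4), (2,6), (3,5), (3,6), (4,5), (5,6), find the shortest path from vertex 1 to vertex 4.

Step 1: Build adjacency list:
  1: 2, 4, 5, 6
  2: 1, 4, 6
  3: 5, 6
  4: 1, 2, 5
  5: 1, 3, 4, 6
  6: 1, 2, 3, 5

Step 2: BFS from vertex 1 to find shortest path to 4:
  vertex 2 reached at distance 1
  vertex 4 reached at distance 1

Step 3: Shortest path: 1 -> 4
Path length: 1 edge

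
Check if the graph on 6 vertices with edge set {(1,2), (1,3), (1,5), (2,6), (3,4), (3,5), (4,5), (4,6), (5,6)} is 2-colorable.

Step 1: Attempt 2-coloring using BFS:
  Start at vertex 1, assign color 0
  Color vertex 2 with color 1 (neighbor of 1)
  Color vertex 3 with color 1 (neighbor of 1)
  Color vertex 5 with color 1 (neighbor of 1)
  Color vertex 6 with color 0 (neighbor of 2)
  Color vertex 4 with color 0 (neighbor of 3)

Step 2: Conflict found! Vertices 3 and 5 are adjacent but have the same color.
This means the graph contains an odd cycle.

The graph is NOT bipartite.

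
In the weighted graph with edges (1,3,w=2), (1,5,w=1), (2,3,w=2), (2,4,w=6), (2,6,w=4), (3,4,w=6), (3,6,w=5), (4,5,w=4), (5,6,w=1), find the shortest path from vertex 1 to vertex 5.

Step 1: Build adjacency list with weights:
  1: 3(w=2), 5(w=1)
  2: 3(w=2), 4(w=6), 6(w=4)
  3: 1(w=2), 2(w=2), 4(w=6), 6(w=5)
  4: 2(w=6), 3(w=6), 5(w=4)
  5: 1(w=1), 4(w=4), 6(w=1)
  6: 2(w=4), 3(w=5), 5(w=1)

Step 2: Apply Dijkstra's algorithm from vertex 1:
  Visit vertex 1 (distance=0)
    Update dist[3] = 2
    Update dist[5] = 1
  Visit vertex 5 (distance=1)
    Update dist[4] = 5
    Update dist[6] = 2

Step 3: Shortest path: 1 -> 5
Total weight: 1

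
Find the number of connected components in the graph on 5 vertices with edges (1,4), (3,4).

Step 1: Build adjacency list from edges:
  1: 4
  2: (none)
  3: 4
  4: 1, 3
  5: (none)

Step 2: Run BFS/DFS from vertex 1:
  Visited: {1, 4, 3}
  Reached 3 of 5 vertices

Step 3: Only 3 of 5 vertices reached. Graph is disconnected.
Connected components: {1, 3, 4}, {2}, {5}
Number of connected components: 3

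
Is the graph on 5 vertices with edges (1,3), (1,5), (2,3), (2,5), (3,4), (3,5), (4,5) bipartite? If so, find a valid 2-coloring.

Step 1: Attempt 2-coloring using BFS:
  Start at vertex 1, assign color 0
  Color vertex 3 with color 1 (neighbor of 1)
  Color vertex 5 with color 1 (neighbor of 1)
  Color vertex 2 with color 0 (neighbor of 3)
  Color vertex 4 with color 0 (neighbor of 3)

Step 2: Conflict found! Vertices 3 and 5 are adjacent but have the same color.
This means the graph contains an odd cycle.

The graph is NOT bipartite.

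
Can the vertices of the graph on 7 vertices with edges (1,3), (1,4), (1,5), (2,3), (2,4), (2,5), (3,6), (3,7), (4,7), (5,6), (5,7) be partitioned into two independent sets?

Step 1: Attempt 2-coloring using BFS:
  Start at vertex 1, assign color 0
  Color vertex 3 with color 1 (neighbor of 1)
  Color vertex 4 with color 1 (neighbor of 1)
  Color vertex 5 with color 1 (neighbor of 1)
  Color vertex 2 with color 0 (neighbor of 3)
  Color vertex 6 with color 0 (neighbor of 3)
  Color vertex 7 with color 0 (neighbor of 3)

Step 2: 2-coloring succeeded. No conflicts found.
  Set A (color 0): {1, 2, 6, 7}
  Set B (color 1): {3, 4, 5}

The graph is bipartite with partition {1, 2, 6, 7}, {3, 4, 5}.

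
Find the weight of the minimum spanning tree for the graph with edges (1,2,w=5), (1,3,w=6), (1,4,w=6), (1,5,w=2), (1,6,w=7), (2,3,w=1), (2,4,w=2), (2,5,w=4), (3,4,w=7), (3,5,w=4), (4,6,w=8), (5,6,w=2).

Apply Kruskal's algorithm (sort edges by weight, add if no cycle):

Sorted edges by weight:
  (2,3) w=1
  (1,5) w=2
  (2,4) w=2
  (5,6) w=2
  (2,5) w=4
  (3,5) w=4
  (1,2) w=5
  (1,3) w=6
  (1,4) w=6
  (1,6) w=7
  (3,4) w=7
  (4,6) w=8

Add edge (2,3) w=1 -- no cycle. Running total: 1
Add edge (1,5) w=2 -- no cycle. Running total: 3
Add edge (2,4) w=2 -- no cycle. Running total: 5
Add edge (5,6) w=2 -- no cycle. Running total: 7
Add edge (2,5) w=4 -- no cycle. Running total: 11

MST edges: (2,3,w=1), (1,5,w=2), (2,4,w=2), (5,6,w=2), (2,5,w=4)
Total MST weight: 1 + 2 + 2 + 2 + 4 = 11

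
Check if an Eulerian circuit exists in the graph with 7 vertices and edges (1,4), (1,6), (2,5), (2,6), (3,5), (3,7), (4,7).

Step 1: Find the degree of each vertex:
  deg(1) = 2
  deg(2) = 2
  deg(3) = 2
  deg(4) = 2
  deg(5) = 2
  deg(6) = 2
  deg(7) = 2

Step 2: Count vertices with odd degree:
  All vertices have even degree (0 odd-degree vertices)

Step 3: Apply Euler's theorem:
  - Eulerian circuit exists iff graph is connected and all vertices have even degree
  - Eulerian path exists iff graph is connected and has 0 or 2 odd-degree vertices

Graph is connected with 0 odd-degree vertices.
Both Eulerian circuit and Eulerian path exist.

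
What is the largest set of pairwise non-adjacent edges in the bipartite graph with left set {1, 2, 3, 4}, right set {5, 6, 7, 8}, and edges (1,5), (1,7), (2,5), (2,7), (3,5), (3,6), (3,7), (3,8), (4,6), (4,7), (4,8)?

Step 1: List the neighbors of each left vertex:
  1: 5, 7
  2: 5, 7
  3: 5, 6, 7, 8
  4: 6, 7, 8

Step 2: Greedily match left vertices, then look for augmenting paths:
  Match 1 -- 5
  Match 2 -- 7
  Match 3 -- 6
  Match 4 -- 8
  No augmenting path remains.

Step 3: Verify this is maximum:
  Matching size 4 = min(|L|, |R|) = min(4, 4), which is an upper bound, so this matching is maximum.

Maximum matching: {(1,5), (2,7), (3,6), (4,8)}
Size: 4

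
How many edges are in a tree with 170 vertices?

A tree on n vertices always has exactly n - 1 edges.
For n = 170: edges = 170 - 1 = 169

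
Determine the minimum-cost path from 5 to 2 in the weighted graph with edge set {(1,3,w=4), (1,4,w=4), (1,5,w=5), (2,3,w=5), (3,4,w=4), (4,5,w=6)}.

Step 1: Build adjacency list with weights:
  1: 3(w=4), 4(w=4), 5(w=5)
  2: 3(w=5)
  3: 1(w=4), 2(w=5), 4(w=4)
  4: 1(w=4), 3(w=4), 5(w=6)
  5: 1(w=5), 4(w=6)

Step 2: Apply Dijkstra's algorithm from vertex 5:
  Visit vertex 5 (distance=0)
    Update dist[1] = 5
    Update dist[4] = 6
  Visit vertex 1 (distance=5)
    Update dist[3] = 9
  Visit vertex 4 (distance=6)
  Visit vertex 3 (distance=9)
    Update dist[2] = 14
  Visit vertex 2 (distance=14)

Step 3: Shortest path: 5 -> 1 -> 3 -> 2
Total weight: 5 + 4 + 5 = 14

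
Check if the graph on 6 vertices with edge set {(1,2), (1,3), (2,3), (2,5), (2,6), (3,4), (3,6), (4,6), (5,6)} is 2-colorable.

Step 1: Attempt 2-coloring using BFS:
  Start at vertex 1, assign color 0
  Color vertex 2 with color 1 (neighbor of 1)
  Color vertex 3 with color 1 (neighbor of 1)

Step 2: Conflict found! Vertices 2 and 3 are adjacent but have the same color.
This means the graph contains an odd cycle.

The graph is NOT bipartite.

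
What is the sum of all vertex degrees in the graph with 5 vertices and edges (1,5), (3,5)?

Step 1: Count edges incident to each vertex:
  deg(1) = 1 (neighbors: 5)
  deg(2) = 0 (neighbors: none)
  deg(3) = 1 (neighbors: 5)
  deg(4) = 0 (neighbors: none)
  deg(5) = 2 (neighbors: 1, 3)

Step 2: Sum all degrees:
  1 + 0 + 1 + 0 + 2 = 4

Verification: sum of degrees = 2 * |E| = 2 * 2 = 4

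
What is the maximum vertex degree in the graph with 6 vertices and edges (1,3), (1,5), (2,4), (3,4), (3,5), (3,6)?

Step 1: Count edges incident to each vertex:
  deg(1) = 2 (neighbors: 3, 5)
  deg(2) = 1 (neighbors: 4)
  deg(3) = 4 (neighbors: 1, 4, 5, 6)
  deg(4) = 2 (neighbors: 2, 3)
  deg(5) = 2 (neighbors: 1, 3)
  deg(6) = 1 (neighbors: 3)

Step 2: Find maximum:
  max(2, 1, 4, 2, 2, 1) = 4 (vertex 3)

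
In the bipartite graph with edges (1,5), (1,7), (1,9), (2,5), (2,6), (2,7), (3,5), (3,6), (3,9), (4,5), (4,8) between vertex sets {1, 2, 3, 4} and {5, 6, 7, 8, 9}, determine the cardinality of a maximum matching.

Step 1: List the neighbors of each left vertex:
  1: 5, 7, 9
  2: 5, 6, 7
  3: 5, 6, 9
  4: 5, 8

Step 2: Greedily match left vertices, then look for augmenting paths:
  Match 1 -- 5
  Match 2 -- 6
  Match 3 -- 9
  Match 4 -- 8
  No augmenting path remains.

Step 3: Verify this is maximum:
  Matching size 4 = min(|L|, |R|) = min(4, 5), which is an upper bound, so this matching is maximum.

Maximum matching: {(1,5), (2,6), (3,9), (4,8)}
Size: 4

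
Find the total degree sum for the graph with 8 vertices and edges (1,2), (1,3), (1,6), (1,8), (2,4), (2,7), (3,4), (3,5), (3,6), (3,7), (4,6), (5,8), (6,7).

Step 1: Count edges incident to each vertex:
  deg(1) = 4 (neighbors: 2, 3, 6, 8)
  deg(2) = 3 (neighbors: 1, 4, 7)
  deg(3) = 5 (neighbors: 1, 4, 5, 6, 7)
  deg(4) = 3 (neighbors: 2, 3, 6)
  deg(5) = 2 (neighbors: 3, 8)
  deg(6) = 4 (neighbors: 1, 3, 4, 7)
  deg(7) = 3 (neighbors: 2, 3, 6)
  deg(8) = 2 (neighbors: 1, 5)

Step 2: Sum all degrees:
  4 + 3 + 5 + 3 + 2 + 4 + 3 + 2 = 26

Verification: sum of degrees = 2 * |E| = 2 * 13 = 26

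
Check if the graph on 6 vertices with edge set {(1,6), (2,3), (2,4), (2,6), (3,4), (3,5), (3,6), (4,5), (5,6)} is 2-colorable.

Step 1: Attempt 2-coloring using BFS:
  Start at vertex 1, assign color 0
  Color vertex 6 with color 1 (neighbor of 1)
  Color vertex 2 with color 0 (neighbor of 6)
  Color vertex 3 with color 0 (neighbor of 6)
  Color vertex 5 with color 0 (neighbor of 6)

Step 2: Conflict found! Vertices 2 and 3 are adjacent but have the same color.
This means the graph contains an odd cycle.

The graph is NOT bipartite.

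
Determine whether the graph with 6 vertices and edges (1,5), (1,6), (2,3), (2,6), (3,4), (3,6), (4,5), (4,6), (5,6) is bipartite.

Step 1: Attempt 2-coloring using BFS:
  Start at vertex 1, assign color 0
  Color vertex 5 with color 1 (neighbor of 1)
  Color vertex 6 with color 1 (neighbor of 1)
  Color vertex 4 with color 0 (neighbor of 5)

Step 2: Conflict found! Vertices 5 and 6 are adjacent but have the same color.
This means the graph contains an odd cycle.

The graph is NOT bipartite.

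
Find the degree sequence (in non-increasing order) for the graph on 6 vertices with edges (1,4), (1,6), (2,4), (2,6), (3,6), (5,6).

Step 1: Count edges incident to each vertex:
  deg(1) = 2 (neighbors: 4, 6)
  deg(2) = 2 (neighbors: 4, 6)
  deg(3) = 1 (neighbors: 6)
  deg(4) = 2 (neighbors: 1, 2)
  deg(5) = 1 (neighbors: 6)
  deg(6) = 4 (neighbors: 1, 2, 3, 5)

Step 2: Sort degrees in non-increasing order:
  Degrees: [2, 2, 1, 2, 1, 4] -> sorted: [4, 2, 2, 2, 1, 1]

Degree sequence: [4, 2, 2, 2, 1, 1]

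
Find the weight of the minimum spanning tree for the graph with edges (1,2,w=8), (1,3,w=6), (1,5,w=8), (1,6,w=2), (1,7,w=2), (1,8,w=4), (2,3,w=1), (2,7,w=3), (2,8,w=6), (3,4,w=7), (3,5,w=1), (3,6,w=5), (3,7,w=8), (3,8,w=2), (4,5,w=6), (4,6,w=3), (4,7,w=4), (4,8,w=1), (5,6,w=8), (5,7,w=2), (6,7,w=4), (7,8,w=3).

Apply Kruskal's algorithm (sort edges by weight, add if no cycle):

Sorted edges by weight:
  (2,3) w=1
  (3,5) w=1
  (4,8) w=1
  (1,6) w=2
  (1,7) w=2
  (3,8) w=2
  (5,7) w=2
  (2,7) w=3
  (4,6) w=3
  (7,8) w=3
  (1,8) w=4
  (4,7) w=4
  (6,7) w=4
  (3,6) w=5
  (1,3) w=6
  (2,8) w=6
  (4,5) w=6
  (3,4) w=7
  (1,5) w=8
  (1,2) w=8
  (3,7) w=8
  (5,6) w=8

Add edge (2,3) w=1 -- no cycle. Running total: 1
Add edge (3,5) w=1 -- no cycle. Running total: 2
Add edge (4,8) w=1 -- no cycle. Running total: 3
Add edge (1,6) w=2 -- no cycle. Running total: 5
Add edge (1,7) w=2 -- no cycle. Running total: 7
Add edge (3,8) w=2 -- no cycle. Running total: 9
Add edge (5,7) w=2 -- no cycle. Running total: 11

MST edges: (2,3,w=1), (3,5,w=1), (4,8,w=1), (1,6,w=2), (1,7,w=2), (3,8,w=2), (5,7,w=2)
Total MST weight: 1 + 1 + 1 + 2 + 2 + 2 + 2 = 11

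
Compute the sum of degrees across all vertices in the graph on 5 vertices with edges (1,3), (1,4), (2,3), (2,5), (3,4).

Step 1: Count edges incident to each vertex:
  deg(1) = 2 (neighbors: 3, 4)
  deg(2) = 2 (neighbors: 3, 5)
  deg(3) = 3 (neighbors: 1, 2, 4)
  deg(4) = 2 (neighbors: 1, 3)
  deg(5) = 1 (neighbors: 2)

Step 2: Sum all degrees:
  2 + 2 + 3 + 2 + 1 = 10

Verification: sum of degrees = 2 * |E| = 2 * 5 = 10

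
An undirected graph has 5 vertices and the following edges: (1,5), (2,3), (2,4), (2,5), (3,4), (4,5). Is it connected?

Step 1: Build adjacency list from edges:
  1: 5
  2: 3, 4, 5
  3: 2, 4
  4: 2, 3, 5
  5: 1, 2, 4

Step 2: Run BFS/DFS from vertex 1:
  Visited: {1, 5, 2, 4, 3}
  Reached 5 of 5 vertices

Step 3: All 5 vertices reached from vertex 1, so the graph is connected.
Answer: Yes, the graph is connected.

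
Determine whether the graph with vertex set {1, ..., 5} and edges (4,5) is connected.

Step 1: Build adjacency list from edges:
  1: (none)
  2: (none)
  3: (none)
  4: 5
  5: 4

Step 2: Run BFS/DFS from vertex 1:
  Visited: {1}
  Reached 1 of 5 vertices

Step 3: Only 1 of 5 vertices reached. Graph is disconnected.
Connected components: {1}, {2}, {3}, {4, 5}
Answer: No, the graph is not connected (4 components).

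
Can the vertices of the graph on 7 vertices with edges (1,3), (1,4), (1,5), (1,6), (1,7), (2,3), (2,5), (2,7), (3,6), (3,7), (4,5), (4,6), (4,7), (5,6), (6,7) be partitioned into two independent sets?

Step 1: Attempt 2-coloring using BFS:
  Start at vertex 1, assign color 0
  Color vertex 3 with color 1 (neighbor of 1)
  Color vertex 4 with color 1 (neighbor of 1)
  Color vertex 5 with color 1 (neighbor of 1)
  Color vertex 6 with color 1 (neighbor of 1)
  Color vertex 7 with color 1 (neighbor of 1)
  Color vertex 2 with color 0 (neighbor of 3)

Step 2: Conflict found! Vertices 3 and 6 are adjacent but have the same color.
This means the graph contains an odd cycle.

The graph is NOT bipartite.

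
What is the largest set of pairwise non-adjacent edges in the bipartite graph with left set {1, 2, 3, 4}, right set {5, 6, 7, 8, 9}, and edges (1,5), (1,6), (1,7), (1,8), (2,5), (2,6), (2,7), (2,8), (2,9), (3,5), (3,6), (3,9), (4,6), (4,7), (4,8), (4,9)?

Step 1: List the neighbors of each left vertex:
  1: 5, 6, 7, 8
  2: 5, 6, 7, 8, 9
  3: 5, 6, 9
  4: 6, 7, 8, 9

Step 2: Greedily match left vertices, then look for augmenting paths:
  Match 1 -- 5
  Match 2 -- 6
  Match 3 -- 9
  Match 4 -- 7
  No augmenting path remains.

Step 3: Verify this is maximum:
  Matching size 4 = min(|L|, |R|) = min(4, 5), which is an upper bound, so this matching is maximum.

Maximum matching: {(1,5), (2,6), (3,9), (4,7)}
Size: 4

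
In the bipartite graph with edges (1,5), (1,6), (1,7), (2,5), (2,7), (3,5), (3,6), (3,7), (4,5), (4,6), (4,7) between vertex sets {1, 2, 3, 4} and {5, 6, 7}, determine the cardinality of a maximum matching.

Step 1: List the neighbors of each left vertex:
  1: 5, 6, 7
  2: 5, 7
  3: 5, 6, 7
  4: 5, 6, 7

Step 2: Greedily match left vertices, then look for augmenting paths:
  Match 1 -- 5
  Match 2 -- 7
  Match 3 -- 6
  No augmenting path remains.

Step 3: Verify this is maximum:
  Matching size 3 = min(|L|, |R|) = min(4, 3), which is an upper bound, so this matching is maximum.

Maximum matching: {(1,5), (2,7), (3,6)}
Size: 3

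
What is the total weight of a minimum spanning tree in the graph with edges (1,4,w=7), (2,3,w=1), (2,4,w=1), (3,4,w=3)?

Apply Kruskal's algorithm (sort edges by weight, add if no cycle):

Sorted edges by weight:
  (2,4) w=1
  (2,3) w=1
  (3,4) w=3
  (1,4) w=7

Add edge (2,4) w=1 -- no cycle. Running total: 1
Add edge (2,3) w=1 -- no cycle. Running total: 2
Skip edge (3,4) w=3 -- would create cycle
Add edge (1,4) w=7 -- no cycle. Running total: 9

MST edges: (2,4,w=1), (2,3,w=1), (1,4,w=7)
Total MST weight: 1 + 1 + 7 = 9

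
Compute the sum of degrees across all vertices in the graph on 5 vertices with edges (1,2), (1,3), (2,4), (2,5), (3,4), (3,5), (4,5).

Step 1: Count edges incident to each vertex:
  deg(1) = 2 (neighbors: 2, 3)
  deg(2) = 3 (neighbors: 1, 4, 5)
  deg(3) = 3 (neighbors: 1, 4, 5)
  deg(4) = 3 (neighbors: 2, 3, 5)
  deg(5) = 3 (neighbors: 2, 3, 4)

Step 2: Sum all degrees:
  2 + 3 + 3 + 3 + 3 = 14

Verification: sum of degrees = 2 * |E| = 2 * 7 = 14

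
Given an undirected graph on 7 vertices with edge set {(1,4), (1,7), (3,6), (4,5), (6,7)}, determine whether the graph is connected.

Step 1: Build adjacency list from edges:
  1: 4, 7
  2: (none)
  3: 6
  4: 1, 5
  5: 4
  6: 3, 7
  7: 1, 6

Step 2: Run BFS/DFS from vertex 1:
  Visited: {1, 4, 7, 5, 6, 3}
  Reached 6 of 7 vertices

Step 3: Only 6 of 7 vertices reached. Graph is disconnected.
Connected components: {1, 3, 4, 5, 6, 7}, {2}
Answer: No, the graph is not connected (2 components).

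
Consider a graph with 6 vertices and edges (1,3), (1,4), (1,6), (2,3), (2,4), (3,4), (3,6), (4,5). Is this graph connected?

Step 1: Build adjacency list from edges:
  1: 3, 4, 6
  2: 3, 4
  3: 1, 2, 4, 6
  4: 1, 2, 3, 5
  5: 4
  6: 1, 3

Step 2: Run BFS/DFS from vertex 1:
  Visited: {1, 3, 4, 6, 2, 5}
  Reached 6 of 6 vertices

Step 3: All 6 vertices reached from vertex 1, so the graph is connected.
Answer: Yes, the graph is connected.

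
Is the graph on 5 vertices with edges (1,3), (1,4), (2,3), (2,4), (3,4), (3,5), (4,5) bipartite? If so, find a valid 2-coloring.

Step 1: Attempt 2-coloring using BFS:
  Start at vertex 1, assign color 0
  Color vertex 3 with color 1 (neighbor of 1)
  Color vertex 4 with color 1 (neighbor of 1)
  Color vertex 2 with color 0 (neighbor of 3)

Step 2: Conflict found! Vertices 3 and 4 are adjacent but have the same color.
This means the graph contains an odd cycle.

The graph is NOT bipartite.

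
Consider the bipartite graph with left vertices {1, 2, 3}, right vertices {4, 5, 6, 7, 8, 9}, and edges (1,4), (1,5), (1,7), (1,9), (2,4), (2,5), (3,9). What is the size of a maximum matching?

Step 1: List the neighbors of each left vertex:
  1: 4, 5, 7, 9
  2: 4, 5
  3: 9

Step 2: Greedily match left vertices, then look for augmenting paths:
  Match 1 -- 4
  Match 2 -- 5
  Match 3 -- 9
  No augmenting path remains.

Step 3: Verify this is maximum:
  Matching size 3 = min(|L|, |R|) = min(3, 6), which is an upper bound, so this matching is maximum.

Maximum matching: {(1,4), (2,5), (3,9)}
Size: 3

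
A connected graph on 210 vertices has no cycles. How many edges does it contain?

A tree on n vertices always has exactly n - 1 edges.
For n = 210: edges = 210 - 1 = 209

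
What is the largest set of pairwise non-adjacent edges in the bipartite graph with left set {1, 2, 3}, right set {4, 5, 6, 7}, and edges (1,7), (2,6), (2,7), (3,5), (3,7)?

Step 1: List the neighbors of each left vertex:
  1: 7
  2: 6, 7
  3: 5, 7

Step 2: Greedily match left vertices, then look for augmenting paths:
  Match 1 -- 7
  Match 2 -- 6
  Match 3 -- 5
  No augmenting path remains.

Step 3: Verify this is maximum:
  Matching size 3 = min(|L|, |R|) = min(3, 4), which is an upper bound, so this matching is maximum.

Maximum matching: {(1,7), (2,6), (3,5)}
Size: 3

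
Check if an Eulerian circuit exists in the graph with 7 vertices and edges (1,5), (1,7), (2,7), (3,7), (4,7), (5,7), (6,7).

Step 1: Find the degree of each vertex:
  deg(1) = 2
  deg(2) = 1
  deg(3) = 1
  deg(4) = 1
  deg(5) = 2
  deg(6) = 1
  deg(7) = 6

Step 2: Count vertices with odd degree:
  Odd-degree vertices: 2, 3, 4, 6 (4 total)

Step 3: Apply Euler's theorem:
  - Eulerian circuit exists iff graph is connected and all vertices have even degree
  - Eulerian path exists iff graph is connected and has 0 or 2 odd-degree vertices

Graph has 4 odd-degree vertices (need 0 or 2).
Neither Eulerian path nor Eulerian circuit exists.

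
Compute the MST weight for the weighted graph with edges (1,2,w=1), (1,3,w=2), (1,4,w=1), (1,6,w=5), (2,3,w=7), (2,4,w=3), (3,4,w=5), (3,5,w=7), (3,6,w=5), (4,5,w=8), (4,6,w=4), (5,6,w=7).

Apply Kruskal's algorithm (sort edges by weight, add if no cycle):

Sorted edges by weight:
  (1,4) w=1
  (1,2) w=1
  (1,3) w=2
  (2,4) w=3
  (4,6) w=4
  (1,6) w=5
  (3,6) w=5
  (3,4) w=5
  (2,3) w=7
  (3,5) w=7
  (5,6) w=7
  (4,5) w=8

Add edge (1,4) w=1 -- no cycle. Running total: 1
Add edge (1,2) w=1 -- no cycle. Running total: 2
Add edge (1,3) w=2 -- no cycle. Running total: 4
Skip edge (2,4) w=3 -- would create cycle
Add edge (4,6) w=4 -- no cycle. Running total: 8
Skip edge (1,6) w=5 -- would create cycle
Skip edge (3,6) w=5 -- would create cycle
Skip edge (3,4) w=5 -- would create cycle
Skip edge (2,3) w=7 -- would create cycle
Add edge (3,5) w=7 -- no cycle. Running total: 15

MST edges: (1,4,w=1), (1,2,w=1), (1,3,w=2), (4,6,w=4), (3,5,w=7)
Total MST weight: 1 + 1 + 2 + 4 + 7 = 15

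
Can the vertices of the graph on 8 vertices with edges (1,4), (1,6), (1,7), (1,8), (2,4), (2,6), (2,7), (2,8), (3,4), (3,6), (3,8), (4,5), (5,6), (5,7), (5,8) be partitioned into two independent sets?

Step 1: Attempt 2-coloring using BFS:
  Start at vertex 1, assign color 0
  Color vertex 4 with color 1 (neighbor of 1)
  Color vertex 6 with color 1 (neighbor of 1)
  Color vertex 7 with color 1 (neighbor of 1)
  Color vertex 8 with color 1 (neighbor of 1)
  Color vertex 2 with color 0 (neighbor of 4)
  Color vertex 3 with color 0 (neighbor of 4)
  Color vertex 5 with color 0 (neighbor of 4)

Step 2: 2-coloring succeeded. No conflicts found.
  Set A (color 0): {1, 2, 3, 5}
  Set B (color 1): {4, 6, 7, 8}

The graph is bipartite with partition {1, 2, 3, 5}, {4, 6, 7, 8}.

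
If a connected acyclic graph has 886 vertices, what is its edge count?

A tree on n vertices always has exactly n - 1 edges.
For n = 886: edges = 886 - 1 = 885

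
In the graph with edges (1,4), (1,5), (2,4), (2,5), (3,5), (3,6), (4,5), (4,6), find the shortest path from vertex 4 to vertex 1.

Step 1: Build adjacency list:
  1: 4, 5
  2: 4, 5
  3: 5, 6
  4: 1, 2, 5, 6
  5: 1, 2, 3, 4
  6: 3, 4

Step 2: BFS from vertex 4 to find shortest path to 1:
  vertex 1 reached at distance 1

Step 3: Shortest path: 4 -> 1
Path length: 1 edge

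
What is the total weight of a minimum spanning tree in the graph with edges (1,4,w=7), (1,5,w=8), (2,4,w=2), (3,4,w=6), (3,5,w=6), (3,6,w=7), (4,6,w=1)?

Apply Kruskal's algorithm (sort edges by weight, add if no cycle):

Sorted edges by weight:
  (4,6) w=1
  (2,4) w=2
  (3,4) w=6
  (3,5) w=6
  (1,4) w=7
  (3,6) w=7
  (1,5) w=8

Add edge (4,6) w=1 -- no cycle. Running total: 1
Add edge (2,4) w=2 -- no cycle. Running total: 3
Add edge (3,4) w=6 -- no cycle. Running total: 9
Add edge (3,5) w=6 -- no cycle. Running total: 15
Add edge (1,4) w=7 -- no cycle. Running total: 22

MST edges: (4,6,w=1), (2,4,w=2), (3,4,w=6), (3,5,w=6), (1,4,w=7)
Total MST weight: 1 + 2 + 6 + 6 + 7 = 22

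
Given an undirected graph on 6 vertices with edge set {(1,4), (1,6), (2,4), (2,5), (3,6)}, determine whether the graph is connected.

Step 1: Build adjacency list from edges:
  1: 4, 6
  2: 4, 5
  3: 6
  4: 1, 2
  5: 2
  6: 1, 3

Step 2: Run BFS/DFS from vertex 1:
  Visited: {1, 4, 6, 2, 3, 5}
  Reached 6 of 6 vertices

Step 3: All 6 vertices reached from vertex 1, so the graph is connected.
Answer: Yes, the graph is connected.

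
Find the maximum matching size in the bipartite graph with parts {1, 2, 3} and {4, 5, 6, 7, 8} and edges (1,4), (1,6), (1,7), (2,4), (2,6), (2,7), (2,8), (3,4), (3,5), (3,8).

Step 1: List the neighbors of each left vertex:
  1: 4, 6, 7
  2: 4, 6, 7, 8
  3: 4, 5, 8

Step 2: Greedily match left vertices, then look for augmenting paths:
  Match 1 -- 4
  Match 2 -- 6
  Match 3 -- 5
  No augmenting path remains.

Step 3: Verify this is maximum:
  Matching size 3 = min(|L|, |R|) = min(3, 5), which is an upper bound, so this matching is maximum.

Maximum matching: {(1,4), (2,6), (3,5)}
Size: 3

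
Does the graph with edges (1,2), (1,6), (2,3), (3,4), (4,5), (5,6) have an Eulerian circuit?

Step 1: Find the degree of each vertex:
  deg(1) = 2
  deg(2) = 2
  deg(3) = 2
  deg(4) = 2
  deg(5) = 2
  deg(6) = 2

Step 2: Count vertices with odd degree:
  All vertices have even degree (0 odd-degree vertices)

Step 3: Apply Euler's theorem:
  - Eulerian circuit exists iff graph is connected and all vertices have even degree
  - Eulerian path exists iff graph is connected and has 0 or 2 odd-degree vertices

Graph is connected with 0 odd-degree vertices.
Both Eulerian circuit and Eulerian path exist.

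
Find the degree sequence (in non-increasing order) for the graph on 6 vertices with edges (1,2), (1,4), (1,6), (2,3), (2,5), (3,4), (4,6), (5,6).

Step 1: Count edges incident to each vertex:
  deg(1) = 3 (neighbors: 2, 4, 6)
  deg(2) = 3 (neighbors: 1, 3, 5)
  deg(3) = 2 (neighbors: 2, 4)
  deg(4) = 3 (neighbors: 1, 3, 6)
  deg(5) = 2 (neighbors: 2, 6)
  deg(6) = 3 (neighbors: 1, 4, 5)

Step 2: Sort degrees in non-increasing order:
  Degrees: [3, 3, 2, 3, 2, 3] -> sorted: [3, 3, 3, 3, 2, 2]

Degree sequence: [3, 3, 3, 3, 2, 2]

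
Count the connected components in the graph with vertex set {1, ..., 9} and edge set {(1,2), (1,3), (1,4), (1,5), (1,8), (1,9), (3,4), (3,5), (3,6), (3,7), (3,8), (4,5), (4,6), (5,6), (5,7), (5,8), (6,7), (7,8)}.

Step 1: Build adjacency list from edges:
  1: 2, 3, 4, 5, 8, 9
  2: 1
  3: 1, 4, 5, 6, 7, 8
  4: 1, 3, 5, 6
  5: 1, 3, 4, 6, 7, 8
  6: 3, 4, 5, 7
  7: 3, 5, 6, 8
  8: 1, 3, 5, 7
  9: 1

Step 2: Run BFS/DFS from vertex 1:
  Visited: {1, 2, 3, 4, 5, 8, 9, 6, 7}
  Reached 9 of 9 vertices

Step 3: All 9 vertices reached from vertex 1, so the graph is connected.
Number of connected components: 1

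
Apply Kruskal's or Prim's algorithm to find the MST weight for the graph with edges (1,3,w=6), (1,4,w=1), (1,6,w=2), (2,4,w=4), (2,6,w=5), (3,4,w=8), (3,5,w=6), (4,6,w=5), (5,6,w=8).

Apply Kruskal's algorithm (sort edges by weight, add if no cycle):

Sorted edges by weight:
  (1,4) w=1
  (1,6) w=2
  (2,4) w=4
  (2,6) w=5
  (4,6) w=5
  (1,3) w=6
  (3,5) w=6
  (3,4) w=8
  (5,6) w=8

Add edge (1,4) w=1 -- no cycle. Running total: 1
Add edge (1,6) w=2 -- no cycle. Running total: 3
Add edge (2,4) w=4 -- no cycle. Running total: 7
Skip edge (2,6) w=5 -- would create cycle
Skip edge (4,6) w=5 -- would create cycle
Add edge (1,3) w=6 -- no cycle. Running total: 13
Add edge (3,5) w=6 -- no cycle. Running total: 19

MST edges: (1,4,w=1), (1,6,w=2), (2,4,w=4), (1,3,w=6), (3,5,w=6)
Total MST weight: 1 + 2 + 4 + 6 + 6 = 19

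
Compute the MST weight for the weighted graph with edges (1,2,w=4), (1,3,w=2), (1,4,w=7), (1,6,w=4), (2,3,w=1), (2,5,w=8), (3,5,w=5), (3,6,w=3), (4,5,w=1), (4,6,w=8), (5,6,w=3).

Apply Kruskal's algorithm (sort edges by weight, add if no cycle):

Sorted edges by weight:
  (2,3) w=1
  (4,5) w=1
  (1,3) w=2
  (3,6) w=3
  (5,6) w=3
  (1,6) w=4
  (1,2) w=4
  (3,5) w=5
  (1,4) w=7
  (2,5) w=8
  (4,6) w=8

Add edge (2,3) w=1 -- no cycle. Running total: 1
Add edge (4,5) w=1 -- no cycle. Running total: 2
Add edge (1,3) w=2 -- no cycle. Running total: 4
Add edge (3,6) w=3 -- no cycle. Running total: 7
Add edge (5,6) w=3 -- no cycle. Running total: 10

MST edges: (2,3,w=1), (4,5,w=1), (1,3,w=2), (3,6,w=3), (5,6,w=3)
Total MST weight: 1 + 1 + 2 + 3 + 3 = 10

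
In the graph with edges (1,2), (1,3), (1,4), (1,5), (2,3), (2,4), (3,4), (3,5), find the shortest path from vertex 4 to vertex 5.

Step 1: Build adjacency list:
  1: 2, 3, 4, 5
  2: 1, 3, 4
  3: 1, 2, 4, 5
  4: 1, 2, 3
  5: 1, 3

Step 2: BFS from vertex 4 to find shortest path to 5:
  vertex 1 reached at distance 1
  vertex 2 reached at distance 1
  vertex 3 reached at distance 1
  vertex 5 reached at distance 2

Step 3: Shortest path: 4 -> 3 -> 5
Path length: 2 edges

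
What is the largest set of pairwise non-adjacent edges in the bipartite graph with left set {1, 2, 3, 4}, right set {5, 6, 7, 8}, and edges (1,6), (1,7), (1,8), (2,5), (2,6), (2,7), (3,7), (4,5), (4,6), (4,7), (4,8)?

Step 1: List the neighbors of each left vertex:
  1: 6, 7, 8
  2: 5, 6, 7
  3: 7
  4: 5, 6, 7, 8

Step 2: Greedily match left vertices, then look for augmenting paths:
  Match 1 -- 6
  Match 2 -- 5
  Match 3 -- 7
  Match 4 -- 8
  No augmenting path remains.

Step 3: Verify this is maximum:
  Matching size 4 = min(|L|, |R|) = min(4, 4), which is an upper bound, so this matching is maximum.

Maximum matching: {(1,6), (2,5), (3,7), (4,8)}
Size: 4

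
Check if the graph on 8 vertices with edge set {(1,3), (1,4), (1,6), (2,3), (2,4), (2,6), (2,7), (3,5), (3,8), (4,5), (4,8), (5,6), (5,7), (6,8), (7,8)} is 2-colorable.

Step 1: Attempt 2-coloring using BFS:
  Start at vertex 1, assign color 0
  Color vertex 3 with color 1 (neighbor of 1)
  Color vertex 4 with color 1 (neighbor of 1)
  Color vertex 6 with color 1 (neighbor of 1)
  Color vertex 2 with color 0 (neighbor of 3)
  Color vertex 5 with color 0 (neighbor of 3)
  Color vertex 8 with color 0 (neighbor of 3)
  Color vertex 7 with color 1 (neighbor of 2)

Step 2: 2-coloring succeeded. No conflicts found.
  Set A (color 0): {1, 2, 5, 8}
  Set B (color 1): {3, 4, 6, 7}

The graph is bipartite with partition {1, 2, 5, 8}, {3, 4, 6, 7}.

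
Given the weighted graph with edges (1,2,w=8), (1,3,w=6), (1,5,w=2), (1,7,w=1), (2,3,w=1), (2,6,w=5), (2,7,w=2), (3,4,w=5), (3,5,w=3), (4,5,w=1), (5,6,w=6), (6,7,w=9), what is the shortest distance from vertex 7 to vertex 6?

Step 1: Build adjacency list with weights:
  1: 2(w=8), 3(w=6), 5(w=2), 7(w=1)
  2: 1(w=8), 3(w=1), 6(w=5), 7(w=2)
  3: 1(w=6), 2(w=1), 4(w=5), 5(w=3)
  4: 3(w=5), 5(w=1)
  5: 1(w=2), 3(w=3), 4(w=1), 6(w=6)
  6: 2(w=5), 5(w=6), 7(w=9)
  7: 1(w=1), 2(w=2), 6(w=9)

Step 2: Apply Dijkstra's algorithm from vertex 7:
  Visit vertex 7 (distance=0)
    Update dist[1] = 1
    Update dist[2] = 2
    Update dist[6] = 9
  Visit vertex 1 (distance=1)
    Update dist[3] = 7
    Update dist[5] = 3
  Visit vertex 2 (distance=2)
    Update dist[3] = 3
    Update dist[6] = 7
  Visit vertex 3 (distance=3)
    Update dist[4] = 8
  Visit vertex 5 (distance=3)
    Update dist[4] = 4
  Visit vertex 4 (distance=4)
  Visit vertex 6 (distance=7)

Step 3: Shortest path: 7 -> 2 -> 6
Total weight: 2 + 5 = 7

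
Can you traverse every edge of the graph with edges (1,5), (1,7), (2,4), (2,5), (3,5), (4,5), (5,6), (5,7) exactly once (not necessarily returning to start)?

Step 1: Find the degree of each vertex:
  deg(1) = 2
  deg(2) = 2
  deg(3) = 1
  deg(4) = 2
  deg(5) = 6
  deg(6) = 1
  deg(7) = 2

Step 2: Count vertices with odd degree:
  Odd-degree vertices: 3, 6 (2 total)

Step 3: Apply Euler's theorem:
  - Eulerian circuit exists iff graph is connected and all vertices have even degree
  - Eulerian path exists iff graph is connected and has 0 or 2 odd-degree vertices

Graph is connected with exactly 2 odd-degree vertices (3, 6).
Eulerian path exists (starting and ending at the odd-degree vertices), but no Eulerian circuit.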